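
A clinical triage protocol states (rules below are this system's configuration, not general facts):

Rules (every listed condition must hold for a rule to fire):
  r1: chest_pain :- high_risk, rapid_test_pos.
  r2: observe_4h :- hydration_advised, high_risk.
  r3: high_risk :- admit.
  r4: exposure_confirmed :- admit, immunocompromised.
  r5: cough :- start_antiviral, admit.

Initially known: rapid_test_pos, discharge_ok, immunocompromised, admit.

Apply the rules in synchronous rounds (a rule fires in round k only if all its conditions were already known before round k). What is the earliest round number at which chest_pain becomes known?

Round 1: r3 [high_risk :- admit.]; r4 [exposure_confirmed :- admit, immunocompromised.]. Adds high_risk, exposure_confirmed.
Round 2: r1 [chest_pain :- high_risk, rapid_test_pos.]. Adds chest_pain.
chest_pain first appears in round 2.

2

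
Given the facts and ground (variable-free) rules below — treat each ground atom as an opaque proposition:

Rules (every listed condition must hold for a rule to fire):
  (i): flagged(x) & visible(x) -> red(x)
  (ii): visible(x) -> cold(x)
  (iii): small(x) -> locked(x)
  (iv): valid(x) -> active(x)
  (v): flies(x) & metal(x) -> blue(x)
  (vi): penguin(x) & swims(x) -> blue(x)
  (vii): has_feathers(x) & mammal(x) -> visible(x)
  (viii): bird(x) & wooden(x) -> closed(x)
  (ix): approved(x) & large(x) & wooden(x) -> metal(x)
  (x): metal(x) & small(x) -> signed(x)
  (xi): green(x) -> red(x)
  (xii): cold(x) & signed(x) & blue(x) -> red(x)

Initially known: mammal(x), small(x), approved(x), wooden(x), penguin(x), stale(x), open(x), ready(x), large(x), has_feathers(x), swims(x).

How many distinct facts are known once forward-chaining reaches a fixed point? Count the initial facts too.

[1] (iii) [small(x) -> locked(x)]; (vi) [penguin(x) & swims(x) -> blue(x)]; (vii) [has_feathers(x) & mammal(x) -> visible(x)]; (ix) [approved(x) & large(x) & wooden(x) -> metal(x)]. ⇒ new: locked(x), blue(x), visible(x), metal(x).
[2] (ii) [visible(x) -> cold(x)]; (x) [metal(x) & small(x) -> signed(x)]. ⇒ new: cold(x), signed(x).
[3] (xii) [cold(x) & signed(x) & blue(x) -> red(x)]. ⇒ new: red(x).
Closure: {approved(x), blue(x), cold(x), has_feathers(x), large(x), locked(x), mammal(x), metal(x), open(x), penguin(x), ready(x), red(x), signed(x), small(x), stale(x), swims(x), visible(x), wooden(x)} — 18 facts.

18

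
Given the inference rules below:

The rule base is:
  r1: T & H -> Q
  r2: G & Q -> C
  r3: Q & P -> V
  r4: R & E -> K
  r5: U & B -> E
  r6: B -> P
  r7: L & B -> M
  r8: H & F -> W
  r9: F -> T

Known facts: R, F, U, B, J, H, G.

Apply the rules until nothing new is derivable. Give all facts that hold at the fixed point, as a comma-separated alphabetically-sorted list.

Round 1: r5 [U & B -> E]; r6 [B -> P]; r8 [H & F -> W]; r9 [F -> T]. New: E, P, W, T.
Round 2: r1 [T & H -> Q]; r4 [R & E -> K]. New: Q, K.
Round 3: r2 [G & Q -> C]; r3 [Q & P -> V]. New: C, V.

B, C, E, F, G, H, J, K, P, Q, R, T, U, V, W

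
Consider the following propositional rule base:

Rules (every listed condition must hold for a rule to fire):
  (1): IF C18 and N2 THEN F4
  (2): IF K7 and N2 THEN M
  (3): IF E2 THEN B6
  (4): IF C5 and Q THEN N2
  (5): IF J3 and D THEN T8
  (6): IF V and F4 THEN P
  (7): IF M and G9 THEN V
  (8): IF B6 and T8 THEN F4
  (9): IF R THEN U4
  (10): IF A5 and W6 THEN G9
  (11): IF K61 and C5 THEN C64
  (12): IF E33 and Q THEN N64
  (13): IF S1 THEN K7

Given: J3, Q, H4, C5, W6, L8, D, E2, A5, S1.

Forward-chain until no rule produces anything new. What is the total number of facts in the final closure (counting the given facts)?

19

Round 1: (3) [IF E2 THEN B6]; (4) [IF C5 and Q THEN N2]; (5) [IF J3 and D THEN T8]; (10) [IF A5 and W6 THEN G9]; (13) [IF S1 THEN K7]. Adds B6, N2, T8, G9, K7.
Round 2: (2) [IF K7 and N2 THEN M]; (8) [IF B6 and T8 THEN F4]. Adds M, F4.
Round 3: (7) [IF M and G9 THEN V]. Adds V.
Round 4: (6) [IF V and F4 THEN P]. Adds P.
Closure: {A5, B6, C5, D, E2, F4, G9, H4, J3, K7, L8, M, N2, P, Q, S1, T8, V, W6} — 19 facts.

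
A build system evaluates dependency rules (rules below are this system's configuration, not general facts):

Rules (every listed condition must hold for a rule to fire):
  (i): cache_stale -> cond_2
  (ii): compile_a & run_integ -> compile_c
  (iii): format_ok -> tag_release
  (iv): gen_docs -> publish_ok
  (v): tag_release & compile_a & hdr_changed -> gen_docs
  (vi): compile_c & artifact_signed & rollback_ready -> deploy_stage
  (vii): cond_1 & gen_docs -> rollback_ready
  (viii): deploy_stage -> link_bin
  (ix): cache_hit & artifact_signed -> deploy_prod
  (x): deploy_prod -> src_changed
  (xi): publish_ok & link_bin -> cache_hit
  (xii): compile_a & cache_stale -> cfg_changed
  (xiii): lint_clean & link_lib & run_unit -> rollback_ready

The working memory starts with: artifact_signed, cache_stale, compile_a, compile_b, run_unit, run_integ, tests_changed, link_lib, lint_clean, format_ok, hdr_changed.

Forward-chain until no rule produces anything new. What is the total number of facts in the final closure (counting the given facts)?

23

Round 1: (i) [cache_stale -> cond_2]; (ii) [compile_a & run_integ -> compile_c]; (iii) [format_ok -> tag_release]; (xii) [compile_a & cache_stale -> cfg_changed]; (xiii) [lint_clean & link_lib & run_unit -> rollback_ready]. New: cond_2, compile_c, tag_release, cfg_changed, rollback_ready.
Round 2: (v) [tag_release & compile_a & hdr_changed -> gen_docs]; (vi) [compile_c & artifact_signed & rollback_ready -> deploy_stage]. New: gen_docs, deploy_stage.
Round 3: (iv) [gen_docs -> publish_ok]; (viii) [deploy_stage -> link_bin]. New: publish_ok, link_bin.
Round 4: (xi) [publish_ok & link_bin -> cache_hit]. New: cache_hit.
Round 5: (ix) [cache_hit & artifact_signed -> deploy_prod]. New: deploy_prod.
Round 6: (x) [deploy_prod -> src_changed]. New: src_changed.
Closure: {artifact_signed, cache_hit, cache_stale, cfg_changed, compile_a, compile_b, compile_c, cond_2, deploy_prod, deploy_stage, format_ok, gen_docs, hdr_changed, link_bin, link_lib, lint_clean, publish_ok, rollback_ready, run_integ, run_unit, src_changed, tag_release, tests_changed} — 23 facts.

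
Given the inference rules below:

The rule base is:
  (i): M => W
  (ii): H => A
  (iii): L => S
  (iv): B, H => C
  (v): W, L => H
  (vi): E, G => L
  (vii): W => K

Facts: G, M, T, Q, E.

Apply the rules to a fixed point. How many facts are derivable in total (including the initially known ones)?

Round 1 — (i), (vi), derive W, L.
Round 2 — (iii), (v), (vii), derive S, H, K.
Round 3 — (ii), derive A.
Closure: {A, E, G, H, K, L, M, Q, S, T, W} — 11 facts.

11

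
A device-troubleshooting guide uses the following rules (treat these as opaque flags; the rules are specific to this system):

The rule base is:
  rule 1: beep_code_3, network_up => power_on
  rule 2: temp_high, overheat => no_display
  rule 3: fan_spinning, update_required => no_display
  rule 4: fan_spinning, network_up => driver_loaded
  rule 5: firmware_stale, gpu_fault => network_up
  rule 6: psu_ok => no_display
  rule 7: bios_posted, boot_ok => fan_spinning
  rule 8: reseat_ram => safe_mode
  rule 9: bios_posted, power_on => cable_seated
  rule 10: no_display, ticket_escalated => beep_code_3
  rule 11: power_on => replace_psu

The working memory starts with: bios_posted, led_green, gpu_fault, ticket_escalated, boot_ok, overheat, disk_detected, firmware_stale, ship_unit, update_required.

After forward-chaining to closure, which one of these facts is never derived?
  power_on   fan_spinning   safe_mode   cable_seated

Round 1: rule 5 [firmware_stale, gpu_fault => network_up]; rule 7 [bios_posted, boot_ok => fan_spinning]. New: network_up, fan_spinning.
Round 2: rule 3 [fan_spinning, update_required => no_display]; rule 4 [fan_spinning, network_up => driver_loaded]. New: no_display, driver_loaded.
Round 3: rule 10 [no_display, ticket_escalated => beep_code_3]. New: beep_code_3.
Round 4: rule 1 [beep_code_3, network_up => power_on]. New: power_on.
Round 5: rule 9 [bios_posted, power_on => cable_seated]; rule 11 [power_on => replace_psu]. New: cable_seated, replace_psu.
Derived: power_on (round 4), fan_spinning (round 1), cable_seated (round 5). safe_mode never appears in any round.

safe_mode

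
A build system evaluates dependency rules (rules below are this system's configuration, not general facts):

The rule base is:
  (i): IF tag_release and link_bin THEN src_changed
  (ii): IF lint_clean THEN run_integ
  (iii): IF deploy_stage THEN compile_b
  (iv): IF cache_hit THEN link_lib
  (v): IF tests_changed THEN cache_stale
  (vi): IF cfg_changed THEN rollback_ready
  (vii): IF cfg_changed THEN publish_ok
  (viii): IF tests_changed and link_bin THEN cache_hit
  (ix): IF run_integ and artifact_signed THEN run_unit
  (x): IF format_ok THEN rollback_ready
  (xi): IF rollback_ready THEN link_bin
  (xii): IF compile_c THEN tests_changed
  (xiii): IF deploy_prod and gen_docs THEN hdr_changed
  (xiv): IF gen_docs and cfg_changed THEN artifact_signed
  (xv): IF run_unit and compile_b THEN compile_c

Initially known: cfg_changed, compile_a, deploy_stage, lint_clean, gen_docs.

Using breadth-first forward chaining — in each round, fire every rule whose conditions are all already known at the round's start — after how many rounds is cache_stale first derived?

Round 1 — (ii), (iii), (vi), (vii), (xiv), derive run_integ, compile_b, rollback_ready, publish_ok, artifact_signed.
Round 2 — (ix), (xi), derive run_unit, link_bin.
Round 3 — (xv), derive compile_c.
Round 4 — (xii), derive tests_changed.
Round 5 — (v), (viii), derive cache_stale, cache_hit.
cache_stale first appears in round 5.

5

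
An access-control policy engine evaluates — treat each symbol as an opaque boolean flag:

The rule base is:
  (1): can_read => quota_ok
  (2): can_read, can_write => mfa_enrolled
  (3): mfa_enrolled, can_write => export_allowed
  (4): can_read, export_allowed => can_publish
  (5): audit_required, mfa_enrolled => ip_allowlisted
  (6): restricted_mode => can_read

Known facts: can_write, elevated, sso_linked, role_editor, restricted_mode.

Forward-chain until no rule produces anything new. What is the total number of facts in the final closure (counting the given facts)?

10

[1] (6) [restricted_mode => can_read]. ⇒ new: can_read.
[2] (1) [can_read => quota_ok]; (2) [can_read, can_write => mfa_enrolled]. ⇒ new: quota_ok, mfa_enrolled.
[3] (3) [mfa_enrolled, can_write => export_allowed]. ⇒ new: export_allowed.
[4] (4) [can_read, export_allowed => can_publish]. ⇒ new: can_publish.
Closure: {can_publish, can_read, can_write, elevated, export_allowed, mfa_enrolled, quota_ok, restricted_mode, role_editor, sso_linked} — 10 facts.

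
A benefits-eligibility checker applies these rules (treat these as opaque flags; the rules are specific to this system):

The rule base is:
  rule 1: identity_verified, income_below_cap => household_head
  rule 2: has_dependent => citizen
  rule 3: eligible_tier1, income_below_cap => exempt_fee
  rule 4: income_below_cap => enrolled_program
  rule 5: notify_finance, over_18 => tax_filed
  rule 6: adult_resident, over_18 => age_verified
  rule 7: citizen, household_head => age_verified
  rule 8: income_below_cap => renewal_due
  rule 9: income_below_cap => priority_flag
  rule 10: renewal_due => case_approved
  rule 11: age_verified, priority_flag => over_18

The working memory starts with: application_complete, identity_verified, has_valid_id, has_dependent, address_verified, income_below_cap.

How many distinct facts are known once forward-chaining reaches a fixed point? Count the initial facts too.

14

Round 1: rule 1 [identity_verified, income_below_cap => household_head]; rule 2 [has_dependent => citizen]; rule 4 [income_below_cap => enrolled_program]; rule 8 [income_below_cap => renewal_due]; rule 9 [income_below_cap => priority_flag]. New: household_head, citizen, enrolled_program, renewal_due, priority_flag.
Round 2: rule 7 [citizen, household_head => age_verified]; rule 10 [renewal_due => case_approved]. New: age_verified, case_approved.
Round 3: rule 11 [age_verified, priority_flag => over_18]. New: over_18.
Closure: {address_verified, age_verified, application_complete, case_approved, citizen, enrolled_program, has_dependent, has_valid_id, household_head, identity_verified, income_below_cap, over_18, priority_flag, renewal_due} — 14 facts.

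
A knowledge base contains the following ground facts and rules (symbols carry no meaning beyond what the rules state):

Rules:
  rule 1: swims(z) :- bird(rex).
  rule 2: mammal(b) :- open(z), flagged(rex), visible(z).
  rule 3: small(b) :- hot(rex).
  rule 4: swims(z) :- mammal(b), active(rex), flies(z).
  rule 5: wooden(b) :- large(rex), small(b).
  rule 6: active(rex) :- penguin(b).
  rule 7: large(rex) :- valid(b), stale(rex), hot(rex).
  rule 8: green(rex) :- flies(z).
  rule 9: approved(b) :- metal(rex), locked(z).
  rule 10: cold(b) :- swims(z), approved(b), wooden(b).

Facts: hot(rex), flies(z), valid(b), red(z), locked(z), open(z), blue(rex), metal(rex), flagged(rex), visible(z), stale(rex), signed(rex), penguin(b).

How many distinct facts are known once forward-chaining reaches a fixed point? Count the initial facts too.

22

Round 1 fires rule 2, rule 3, rule 6, rule 7, rule 8, rule 9, giving mammal(b), small(b), active(rex), large(rex), green(rex), approved(b).
Round 2 fires rule 4, rule 5, giving swims(z), wooden(b).
Round 3 fires rule 10, giving cold(b).
Closure: {active(rex), approved(b), blue(rex), cold(b), flagged(rex), flies(z), green(rex), hot(rex), large(rex), locked(z), mammal(b), metal(rex), open(z), penguin(b), red(z), signed(rex), small(b), stale(rex), swims(z), valid(b), visible(z), wooden(b)} — 22 facts.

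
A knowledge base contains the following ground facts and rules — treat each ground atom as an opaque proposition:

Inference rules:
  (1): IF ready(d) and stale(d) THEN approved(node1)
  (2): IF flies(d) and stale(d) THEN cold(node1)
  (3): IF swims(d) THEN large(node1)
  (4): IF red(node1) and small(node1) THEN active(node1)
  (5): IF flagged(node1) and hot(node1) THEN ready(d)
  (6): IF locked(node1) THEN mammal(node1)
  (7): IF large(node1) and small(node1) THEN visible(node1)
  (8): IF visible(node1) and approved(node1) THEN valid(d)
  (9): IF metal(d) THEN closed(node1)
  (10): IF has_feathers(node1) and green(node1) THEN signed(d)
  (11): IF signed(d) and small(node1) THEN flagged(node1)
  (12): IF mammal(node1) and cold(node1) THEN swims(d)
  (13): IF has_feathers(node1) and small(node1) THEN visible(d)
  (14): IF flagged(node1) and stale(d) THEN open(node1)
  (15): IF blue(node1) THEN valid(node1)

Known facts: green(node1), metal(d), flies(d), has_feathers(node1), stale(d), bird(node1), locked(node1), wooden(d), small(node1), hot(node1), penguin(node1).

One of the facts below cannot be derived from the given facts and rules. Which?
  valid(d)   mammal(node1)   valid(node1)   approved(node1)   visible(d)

valid(node1)

Round 1: (2) [IF flies(d) and stale(d) THEN cold(node1)]; (6) [IF locked(node1) THEN mammal(node1)]; (9) [IF metal(d) THEN closed(node1)]; (10) [IF has_feathers(node1) and green(node1) THEN signed(d)]; (13) [IF has_feathers(node1) and small(node1) THEN visible(d)]. New: cold(node1), mammal(node1), closed(node1), signed(d), visible(d).
Round 2: (11) [IF signed(d) and small(node1) THEN flagged(node1)]; (12) [IF mammal(node1) and cold(node1) THEN swims(d)]. New: flagged(node1), swims(d).
Round 3: (3) [IF swims(d) THEN large(node1)]; (5) [IF flagged(node1) and hot(node1) THEN ready(d)]; (14) [IF flagged(node1) and stale(d) THEN open(node1)]. New: large(node1), ready(d), open(node1).
Round 4: (1) [IF ready(d) and stale(d) THEN approved(node1)]; (7) [IF large(node1) and small(node1) THEN visible(node1)]. New: approved(node1), visible(node1).
Round 5: (8) [IF visible(node1) and approved(node1) THEN valid(d)]. New: valid(d).
Derived: valid(d) (round 5), visible(d) (round 1), mammal(node1) (round 1), approved(node1) (round 4). valid(node1) never appears in any round.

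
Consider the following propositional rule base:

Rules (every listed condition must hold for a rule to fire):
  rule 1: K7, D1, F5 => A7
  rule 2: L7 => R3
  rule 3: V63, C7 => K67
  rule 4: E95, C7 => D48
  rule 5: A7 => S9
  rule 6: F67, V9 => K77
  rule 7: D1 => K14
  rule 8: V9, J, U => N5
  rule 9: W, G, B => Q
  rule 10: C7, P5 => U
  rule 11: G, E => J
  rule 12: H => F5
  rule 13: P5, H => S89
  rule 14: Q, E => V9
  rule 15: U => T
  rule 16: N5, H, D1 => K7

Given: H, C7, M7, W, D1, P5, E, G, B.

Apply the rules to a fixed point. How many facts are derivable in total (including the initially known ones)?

21

[1] rule 7 [D1 => K14]; rule 9 [W, G, B => Q]; rule 10 [C7, P5 => U]; rule 11 [G, E => J]; rule 12 [H => F5]; rule 13 [P5, H => S89]. ⇒ new: K14, Q, U, J, F5, S89.
[2] rule 14 [Q, E => V9]; rule 15 [U => T]. ⇒ new: V9, T.
[3] rule 8 [V9, J, U => N5]. ⇒ new: N5.
[4] rule 16 [N5, H, D1 => K7]. ⇒ new: K7.
[5] rule 1 [K7, D1, F5 => A7]. ⇒ new: A7.
[6] rule 5 [A7 => S9]. ⇒ new: S9.
Closure: {A7, B, C7, D1, E, F5, G, H, J, K14, K7, M7, N5, P5, Q, S89, S9, T, U, V9, W} — 21 facts.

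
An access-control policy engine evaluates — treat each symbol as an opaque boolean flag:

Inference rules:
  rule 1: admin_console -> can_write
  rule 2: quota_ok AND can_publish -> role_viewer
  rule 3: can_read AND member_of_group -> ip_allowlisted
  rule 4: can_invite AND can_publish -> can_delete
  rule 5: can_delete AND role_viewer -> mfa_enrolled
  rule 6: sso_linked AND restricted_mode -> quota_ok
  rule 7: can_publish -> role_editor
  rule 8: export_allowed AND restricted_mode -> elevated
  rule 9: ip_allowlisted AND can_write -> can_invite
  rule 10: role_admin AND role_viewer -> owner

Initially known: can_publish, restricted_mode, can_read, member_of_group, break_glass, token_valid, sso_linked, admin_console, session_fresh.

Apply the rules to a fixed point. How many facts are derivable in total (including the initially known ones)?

17

[1] rule 1 [admin_console -> can_write]; rule 3 [can_read AND member_of_group -> ip_allowlisted]; rule 6 [sso_linked AND restricted_mode -> quota_ok]; rule 7 [can_publish -> role_editor]. ⇒ new: can_write, ip_allowlisted, quota_ok, role_editor.
[2] rule 2 [quota_ok AND can_publish -> role_viewer]; rule 9 [ip_allowlisted AND can_write -> can_invite]. ⇒ new: role_viewer, can_invite.
[3] rule 4 [can_invite AND can_publish -> can_delete]. ⇒ new: can_delete.
[4] rule 5 [can_delete AND role_viewer -> mfa_enrolled]. ⇒ new: mfa_enrolled.
Closure: {admin_console, break_glass, can_delete, can_invite, can_publish, can_read, can_write, ip_allowlisted, member_of_group, mfa_enrolled, quota_ok, restricted_mode, role_editor, role_viewer, session_fresh, sso_linked, token_valid} — 17 facts.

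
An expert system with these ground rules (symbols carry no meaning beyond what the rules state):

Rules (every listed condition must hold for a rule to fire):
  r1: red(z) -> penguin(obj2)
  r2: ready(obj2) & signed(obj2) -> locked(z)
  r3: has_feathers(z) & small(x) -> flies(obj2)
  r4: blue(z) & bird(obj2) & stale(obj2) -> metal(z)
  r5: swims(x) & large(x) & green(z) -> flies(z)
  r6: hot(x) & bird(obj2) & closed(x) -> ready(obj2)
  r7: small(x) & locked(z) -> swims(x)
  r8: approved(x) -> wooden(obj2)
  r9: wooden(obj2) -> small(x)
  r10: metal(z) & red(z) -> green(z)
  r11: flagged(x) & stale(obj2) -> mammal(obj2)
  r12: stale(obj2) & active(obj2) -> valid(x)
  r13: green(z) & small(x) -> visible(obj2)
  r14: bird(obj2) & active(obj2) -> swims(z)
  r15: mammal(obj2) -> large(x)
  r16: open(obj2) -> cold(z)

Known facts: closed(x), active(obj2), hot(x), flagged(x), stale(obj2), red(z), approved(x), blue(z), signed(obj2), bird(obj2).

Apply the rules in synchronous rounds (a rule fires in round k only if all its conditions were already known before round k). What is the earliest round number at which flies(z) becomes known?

Round 1: r1 [red(z) -> penguin(obj2)]; r4 [blue(z) & bird(obj2) & stale(obj2) -> metal(z)]; r6 [hot(x) & bird(obj2) & closed(x) -> ready(obj2)]; r8 [approved(x) -> wooden(obj2)]; r11 [flagged(x) & stale(obj2) -> mammal(obj2)]; r12 [stale(obj2) & active(obj2) -> valid(x)]; r14 [bird(obj2) & active(obj2) -> swims(z)]. Adds penguin(obj2), metal(z), ready(obj2), wooden(obj2), mammal(obj2), valid(x), swims(z).
Round 2: r2 [ready(obj2) & signed(obj2) -> locked(z)]; r9 [wooden(obj2) -> small(x)]; r10 [metal(z) & red(z) -> green(z)]; r15 [mammal(obj2) -> large(x)]. Adds locked(z), small(x), green(z), large(x).
Round 3: r7 [small(x) & locked(z) -> swims(x)]; r13 [green(z) & small(x) -> visible(obj2)]. Adds swims(x), visible(obj2).
Round 4: r5 [swims(x) & large(x) & green(z) -> flies(z)]. Adds flies(z).
flies(z) first appears in round 4.

4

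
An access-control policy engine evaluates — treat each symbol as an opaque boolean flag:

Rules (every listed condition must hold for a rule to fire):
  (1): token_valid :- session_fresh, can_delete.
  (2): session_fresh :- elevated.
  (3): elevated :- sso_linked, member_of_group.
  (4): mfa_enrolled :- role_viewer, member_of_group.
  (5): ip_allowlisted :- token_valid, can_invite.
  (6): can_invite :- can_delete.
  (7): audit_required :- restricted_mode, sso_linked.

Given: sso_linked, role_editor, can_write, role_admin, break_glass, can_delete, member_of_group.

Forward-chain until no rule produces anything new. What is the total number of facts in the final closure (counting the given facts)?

12

Round 1 fires (3), (6), giving elevated, can_invite.
Round 2 fires (2), giving session_fresh.
Round 3 fires (1), giving token_valid.
Round 4 fires (5), giving ip_allowlisted.
Closure: {break_glass, can_delete, can_invite, can_write, elevated, ip_allowlisted, member_of_group, role_admin, role_editor, session_fresh, sso_linked, token_valid} — 12 facts.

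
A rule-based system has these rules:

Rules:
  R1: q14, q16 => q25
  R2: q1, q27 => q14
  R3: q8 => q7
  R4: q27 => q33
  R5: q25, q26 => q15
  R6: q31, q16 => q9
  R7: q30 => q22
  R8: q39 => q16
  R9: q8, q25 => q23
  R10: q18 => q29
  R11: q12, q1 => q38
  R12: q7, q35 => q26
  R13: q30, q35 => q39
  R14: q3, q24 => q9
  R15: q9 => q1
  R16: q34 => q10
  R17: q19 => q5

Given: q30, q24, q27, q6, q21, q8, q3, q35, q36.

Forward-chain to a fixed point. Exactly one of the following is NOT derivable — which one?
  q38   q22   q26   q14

q38

Round 1: R3 [q8 => q7]; R4 [q27 => q33]; R7 [q30 => q22]; R13 [q30, q35 => q39]; R14 [q3, q24 => q9]. New: q7, q33, q22, q39, q9.
Round 2: R8 [q39 => q16]; R12 [q7, q35 => q26]; R15 [q9 => q1]. New: q16, q26, q1.
Round 3: R2 [q1, q27 => q14]. New: q14.
Round 4: R1 [q14, q16 => q25]. New: q25.
Round 5: R5 [q25, q26 => q15]; R9 [q8, q25 => q23]. New: q15, q23.
Derived: q22 (round 1), q26 (round 2), q14 (round 3). q38 never appears in any round.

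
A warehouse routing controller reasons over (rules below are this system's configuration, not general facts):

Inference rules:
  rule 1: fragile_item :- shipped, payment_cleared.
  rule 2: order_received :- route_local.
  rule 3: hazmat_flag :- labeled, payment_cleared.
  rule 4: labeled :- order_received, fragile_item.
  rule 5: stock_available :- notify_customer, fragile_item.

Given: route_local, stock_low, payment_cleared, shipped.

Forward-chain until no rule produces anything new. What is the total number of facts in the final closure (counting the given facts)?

8

Round 1 fires rule 1, rule 2, giving fragile_item, order_received.
Round 2 fires rule 4, giving labeled.
Round 3 fires rule 3, giving hazmat_flag.
Closure: {fragile_item, hazmat_flag, labeled, order_received, payment_cleared, route_local, shipped, stock_low} — 8 facts.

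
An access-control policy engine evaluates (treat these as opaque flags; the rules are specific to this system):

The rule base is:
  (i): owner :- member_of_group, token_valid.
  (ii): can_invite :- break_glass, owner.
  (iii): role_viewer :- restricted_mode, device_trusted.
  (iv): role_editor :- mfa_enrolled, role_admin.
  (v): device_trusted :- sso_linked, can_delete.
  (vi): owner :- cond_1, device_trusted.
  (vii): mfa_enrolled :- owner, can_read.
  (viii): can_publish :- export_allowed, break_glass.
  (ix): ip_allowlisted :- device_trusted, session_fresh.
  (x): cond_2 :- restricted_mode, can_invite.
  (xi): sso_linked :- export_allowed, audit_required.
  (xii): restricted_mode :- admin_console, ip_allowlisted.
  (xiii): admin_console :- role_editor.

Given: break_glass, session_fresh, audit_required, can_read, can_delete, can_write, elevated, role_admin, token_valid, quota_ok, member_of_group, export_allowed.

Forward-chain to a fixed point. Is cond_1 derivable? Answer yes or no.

no

Round 1 fires (i), (viii), (xi), giving owner, can_publish, sso_linked.
Round 2 fires (ii), (v), (vii), giving can_invite, device_trusted, mfa_enrolled.
Round 3 fires (iv), (ix), giving role_editor, ip_allowlisted.
Round 4 fires (xiii), giving admin_console.
Round 5 fires (xii), giving restricted_mode.
Round 6 fires (iii), (x), giving role_viewer, cond_2.
Fixed point reached. No rule has cond_1 as a consequent, and it is not given.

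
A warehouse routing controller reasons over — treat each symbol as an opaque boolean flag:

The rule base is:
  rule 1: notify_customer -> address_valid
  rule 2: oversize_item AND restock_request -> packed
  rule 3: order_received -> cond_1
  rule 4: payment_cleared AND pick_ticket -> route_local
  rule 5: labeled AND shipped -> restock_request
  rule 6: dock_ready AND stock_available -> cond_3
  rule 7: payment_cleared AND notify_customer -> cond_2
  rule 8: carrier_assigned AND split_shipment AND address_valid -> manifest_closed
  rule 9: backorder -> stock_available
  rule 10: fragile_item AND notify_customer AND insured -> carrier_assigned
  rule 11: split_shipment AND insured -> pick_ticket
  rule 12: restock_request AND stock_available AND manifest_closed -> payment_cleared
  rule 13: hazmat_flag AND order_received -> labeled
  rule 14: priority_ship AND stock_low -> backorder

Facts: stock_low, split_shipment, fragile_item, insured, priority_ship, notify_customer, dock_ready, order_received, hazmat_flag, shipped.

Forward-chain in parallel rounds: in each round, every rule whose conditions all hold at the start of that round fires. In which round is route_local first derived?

Round 1 fires rule 1, rule 3, rule 10, rule 11, rule 13, rule 14, giving address_valid, cond_1, carrier_assigned, pick_ticket, labeled, backorder.
Round 2 fires rule 5, rule 8, rule 9, giving restock_request, manifest_closed, stock_available.
Round 3 fires rule 6, rule 12, giving cond_3, payment_cleared.
Round 4 fires rule 4, rule 7, giving route_local, cond_2.
route_local first appears in round 4.

4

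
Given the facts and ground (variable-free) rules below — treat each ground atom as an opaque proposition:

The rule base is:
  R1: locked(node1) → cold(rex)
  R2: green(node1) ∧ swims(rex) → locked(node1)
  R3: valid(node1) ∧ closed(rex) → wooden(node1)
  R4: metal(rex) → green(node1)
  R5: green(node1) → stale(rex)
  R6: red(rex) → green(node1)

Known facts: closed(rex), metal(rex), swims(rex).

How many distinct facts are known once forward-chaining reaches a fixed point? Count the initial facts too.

[1] R4 [metal(rex) → green(node1)]. ⇒ new: green(node1).
[2] R2 [green(node1) ∧ swims(rex) → locked(node1)]; R5 [green(node1) → stale(rex)]. ⇒ new: locked(node1), stale(rex).
[3] R1 [locked(node1) → cold(rex)]. ⇒ new: cold(rex).
Closure: {closed(rex), cold(rex), green(node1), locked(node1), metal(rex), stale(rex), swims(rex)} — 7 facts.

7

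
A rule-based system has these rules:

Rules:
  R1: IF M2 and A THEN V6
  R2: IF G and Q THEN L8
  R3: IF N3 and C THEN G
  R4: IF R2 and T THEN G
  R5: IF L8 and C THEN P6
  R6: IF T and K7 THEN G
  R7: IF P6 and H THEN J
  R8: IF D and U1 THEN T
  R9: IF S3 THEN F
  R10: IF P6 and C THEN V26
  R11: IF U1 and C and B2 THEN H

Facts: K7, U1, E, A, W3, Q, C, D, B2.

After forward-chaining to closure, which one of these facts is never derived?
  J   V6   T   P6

Round 1: R8 [IF D and U1 THEN T]; R11 [IF U1 and C and B2 THEN H]. New: T, H.
Round 2: R6 [IF T and K7 THEN G]. New: G.
Round 3: R2 [IF G and Q THEN L8]. New: L8.
Round 4: R5 [IF L8 and C THEN P6]. New: P6.
Round 5: R7 [IF P6 and H THEN J]; R10 [IF P6 and C THEN V26]. New: J, V26.
Derived: T (round 1), P6 (round 4), J (round 5). V6 never appears in any round.

V6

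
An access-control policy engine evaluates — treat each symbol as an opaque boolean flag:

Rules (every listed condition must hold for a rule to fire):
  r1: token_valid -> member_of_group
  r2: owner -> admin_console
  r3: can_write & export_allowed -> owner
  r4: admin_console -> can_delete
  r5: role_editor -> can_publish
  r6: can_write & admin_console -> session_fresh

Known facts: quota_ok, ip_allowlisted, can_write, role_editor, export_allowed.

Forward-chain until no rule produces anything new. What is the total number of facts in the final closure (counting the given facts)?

Round 1: r3 [can_write & export_allowed -> owner]; r5 [role_editor -> can_publish]. New: owner, can_publish.
Round 2: r2 [owner -> admin_console]. New: admin_console.
Round 3: r4 [admin_console -> can_delete]; r6 [can_write & admin_console -> session_fresh]. New: can_delete, session_fresh.
Closure: {admin_console, can_delete, can_publish, can_write, export_allowed, ip_allowlisted, owner, quota_ok, role_editor, session_fresh} — 10 facts.

10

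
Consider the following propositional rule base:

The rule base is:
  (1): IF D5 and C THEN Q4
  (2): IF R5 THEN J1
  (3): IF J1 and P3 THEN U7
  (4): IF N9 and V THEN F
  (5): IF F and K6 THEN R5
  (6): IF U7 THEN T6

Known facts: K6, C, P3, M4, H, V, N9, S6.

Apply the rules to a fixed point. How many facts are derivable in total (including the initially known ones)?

[1] (4) [IF N9 and V THEN F]. ⇒ new: F.
[2] (5) [IF F and K6 THEN R5]. ⇒ new: R5.
[3] (2) [IF R5 THEN J1]. ⇒ new: J1.
[4] (3) [IF J1 and P3 THEN U7]. ⇒ new: U7.
[5] (6) [IF U7 THEN T6]. ⇒ new: T6.
Closure: {C, F, H, J1, K6, M4, N9, P3, R5, S6, T6, U7, V} — 13 facts.

13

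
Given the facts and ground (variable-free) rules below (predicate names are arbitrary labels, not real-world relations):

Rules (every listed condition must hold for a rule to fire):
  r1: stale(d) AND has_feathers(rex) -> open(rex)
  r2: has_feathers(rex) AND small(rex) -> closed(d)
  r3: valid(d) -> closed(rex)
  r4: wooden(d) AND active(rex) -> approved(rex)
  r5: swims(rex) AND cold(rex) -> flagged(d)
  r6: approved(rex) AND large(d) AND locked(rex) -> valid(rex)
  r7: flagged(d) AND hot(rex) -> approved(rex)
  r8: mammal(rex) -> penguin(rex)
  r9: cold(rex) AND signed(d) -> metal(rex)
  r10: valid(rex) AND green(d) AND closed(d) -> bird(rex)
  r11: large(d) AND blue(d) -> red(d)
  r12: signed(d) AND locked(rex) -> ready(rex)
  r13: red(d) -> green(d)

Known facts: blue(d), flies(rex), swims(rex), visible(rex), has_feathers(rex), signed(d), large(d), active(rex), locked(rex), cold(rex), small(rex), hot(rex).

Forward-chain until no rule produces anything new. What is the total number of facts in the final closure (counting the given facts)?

21

Round 1 — r2, r5, r9, r11, r12, derive closed(d), flagged(d), metal(rex), red(d), ready(rex).
Round 2 — r7, r13, derive approved(rex), green(d).
Round 3 — r6, derive valid(rex).
Round 4 — r10, derive bird(rex).
Closure: {active(rex), approved(rex), bird(rex), blue(d), closed(d), cold(rex), flagged(d), flies(rex), green(d), has_feathers(rex), hot(rex), large(d), locked(rex), metal(rex), ready(rex), red(d), signed(d), small(rex), swims(rex), valid(rex), visible(rex)} — 21 facts.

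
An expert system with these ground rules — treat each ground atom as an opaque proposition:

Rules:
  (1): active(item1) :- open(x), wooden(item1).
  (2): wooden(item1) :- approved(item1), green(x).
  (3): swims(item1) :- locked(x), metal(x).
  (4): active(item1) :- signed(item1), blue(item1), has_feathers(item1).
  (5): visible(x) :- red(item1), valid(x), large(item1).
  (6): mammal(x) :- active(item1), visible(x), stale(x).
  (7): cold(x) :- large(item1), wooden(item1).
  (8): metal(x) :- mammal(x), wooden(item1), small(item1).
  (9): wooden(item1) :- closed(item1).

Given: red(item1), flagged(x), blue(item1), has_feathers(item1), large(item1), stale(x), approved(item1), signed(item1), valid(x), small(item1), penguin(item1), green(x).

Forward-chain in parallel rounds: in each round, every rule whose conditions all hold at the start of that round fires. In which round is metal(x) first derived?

Round 1 fires (2), (4), (5), giving wooden(item1), active(item1), visible(x).
Round 2 fires (6), (7), giving mammal(x), cold(x).
Round 3 fires (8), giving metal(x).
metal(x) first appears in round 3.

3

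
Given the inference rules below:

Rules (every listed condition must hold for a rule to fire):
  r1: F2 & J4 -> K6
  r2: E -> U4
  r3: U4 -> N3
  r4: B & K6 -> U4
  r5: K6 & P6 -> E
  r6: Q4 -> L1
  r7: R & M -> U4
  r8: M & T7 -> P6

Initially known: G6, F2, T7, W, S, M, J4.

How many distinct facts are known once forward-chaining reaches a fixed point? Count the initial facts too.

12

Round 1: r1 [F2 & J4 -> K6]; r8 [M & T7 -> P6]. Adds K6, P6.
Round 2: r5 [K6 & P6 -> E]. Adds E.
Round 3: r2 [E -> U4]. Adds U4.
Round 4: r3 [U4 -> N3]. Adds N3.
Closure: {E, F2, G6, J4, K6, M, N3, P6, S, T7, U4, W} — 12 facts.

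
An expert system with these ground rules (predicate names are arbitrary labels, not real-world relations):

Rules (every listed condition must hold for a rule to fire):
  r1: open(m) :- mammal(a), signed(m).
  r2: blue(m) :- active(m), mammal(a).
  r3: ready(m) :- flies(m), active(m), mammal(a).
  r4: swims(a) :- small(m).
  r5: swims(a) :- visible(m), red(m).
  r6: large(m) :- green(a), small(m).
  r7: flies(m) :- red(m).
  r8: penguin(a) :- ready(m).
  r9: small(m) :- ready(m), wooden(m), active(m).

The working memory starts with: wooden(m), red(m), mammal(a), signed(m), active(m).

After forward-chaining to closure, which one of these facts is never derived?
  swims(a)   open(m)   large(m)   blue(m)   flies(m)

large(m)

Round 1: r1 [open(m) :- mammal(a), signed(m).]; r2 [blue(m) :- active(m), mammal(a).]; r7 [flies(m) :- red(m).]. Adds open(m), blue(m), flies(m).
Round 2: r3 [ready(m) :- flies(m), active(m), mammal(a).]. Adds ready(m).
Round 3: r8 [penguin(a) :- ready(m).]; r9 [small(m) :- ready(m), wooden(m), active(m).]. Adds penguin(a), small(m).
Round 4: r4 [swims(a) :- small(m).]. Adds swims(a).
Derived: flies(m) (round 1), swims(a) (round 4), open(m) (round 1), blue(m) (round 1). large(m) never appears in any round.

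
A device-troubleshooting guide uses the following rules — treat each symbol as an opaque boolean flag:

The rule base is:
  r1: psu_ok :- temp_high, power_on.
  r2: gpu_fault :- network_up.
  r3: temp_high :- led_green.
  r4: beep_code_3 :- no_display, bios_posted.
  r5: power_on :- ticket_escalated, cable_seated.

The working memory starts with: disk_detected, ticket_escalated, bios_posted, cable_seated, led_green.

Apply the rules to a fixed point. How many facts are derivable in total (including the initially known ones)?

8

Round 1: r3 [temp_high :- led_green.]; r5 [power_on :- ticket_escalated, cable_seated.]. New: temp_high, power_on.
Round 2: r1 [psu_ok :- temp_high, power_on.]. New: psu_ok.
Closure: {bios_posted, cable_seated, disk_detected, led_green, power_on, psu_ok, temp_high, ticket_escalated} — 8 facts.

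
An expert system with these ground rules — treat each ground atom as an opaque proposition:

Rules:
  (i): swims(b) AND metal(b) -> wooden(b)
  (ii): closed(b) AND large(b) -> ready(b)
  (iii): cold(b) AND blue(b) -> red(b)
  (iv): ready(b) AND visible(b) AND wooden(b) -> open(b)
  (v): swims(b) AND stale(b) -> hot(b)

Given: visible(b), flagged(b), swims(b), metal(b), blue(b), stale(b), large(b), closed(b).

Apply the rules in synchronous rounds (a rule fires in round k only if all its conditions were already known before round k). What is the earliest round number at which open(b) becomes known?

2

Round 1 fires (i), (ii), (v), giving wooden(b), ready(b), hot(b).
Round 2 fires (iv), giving open(b).
open(b) first appears in round 2.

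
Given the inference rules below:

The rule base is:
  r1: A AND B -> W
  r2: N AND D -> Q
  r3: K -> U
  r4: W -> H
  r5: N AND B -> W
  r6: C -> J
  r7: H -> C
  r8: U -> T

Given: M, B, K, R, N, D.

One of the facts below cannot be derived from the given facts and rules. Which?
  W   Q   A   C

A

Round 1: r2 [N AND D -> Q]; r3 [K -> U]; r5 [N AND B -> W]. New: Q, U, W.
Round 2: r4 [W -> H]; r8 [U -> T]. New: H, T.
Round 3: r7 [H -> C]. New: C.
Round 4: r6 [C -> J]. New: J.
Derived: W (round 1), C (round 3), Q (round 1). A never appears in any round.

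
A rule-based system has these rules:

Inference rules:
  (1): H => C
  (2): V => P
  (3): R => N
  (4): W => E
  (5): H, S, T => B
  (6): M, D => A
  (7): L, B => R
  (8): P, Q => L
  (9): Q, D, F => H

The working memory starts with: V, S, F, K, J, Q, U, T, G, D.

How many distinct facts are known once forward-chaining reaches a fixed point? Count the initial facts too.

[1] (2) [V => P]; (9) [Q, D, F => H]. ⇒ new: P, H.
[2] (1) [H => C]; (5) [H, S, T => B]; (8) [P, Q => L]. ⇒ new: C, B, L.
[3] (7) [L, B => R]. ⇒ new: R.
[4] (3) [R => N]. ⇒ new: N.
Closure: {B, C, D, F, G, H, J, K, L, N, P, Q, R, S, T, U, V} — 17 facts.

17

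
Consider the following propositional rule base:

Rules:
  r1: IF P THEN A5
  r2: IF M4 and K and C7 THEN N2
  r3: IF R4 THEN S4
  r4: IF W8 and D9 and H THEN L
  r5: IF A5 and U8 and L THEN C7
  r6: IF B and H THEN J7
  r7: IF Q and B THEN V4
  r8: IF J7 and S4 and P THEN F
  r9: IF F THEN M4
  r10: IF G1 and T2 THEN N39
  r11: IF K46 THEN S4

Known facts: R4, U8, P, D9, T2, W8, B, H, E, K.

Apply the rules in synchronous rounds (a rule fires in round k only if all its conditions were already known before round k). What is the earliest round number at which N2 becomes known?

4

[1] r1 [IF P THEN A5]; r3 [IF R4 THEN S4]; r4 [IF W8 and D9 and H THEN L]; r6 [IF B and H THEN J7]. ⇒ new: A5, S4, L, J7.
[2] r5 [IF A5 and U8 and L THEN C7]; r8 [IF J7 and S4 and P THEN F]. ⇒ new: C7, F.
[3] r9 [IF F THEN M4]. ⇒ new: M4.
[4] r2 [IF M4 and K and C7 THEN N2]. ⇒ new: N2.
N2 first appears in round 4.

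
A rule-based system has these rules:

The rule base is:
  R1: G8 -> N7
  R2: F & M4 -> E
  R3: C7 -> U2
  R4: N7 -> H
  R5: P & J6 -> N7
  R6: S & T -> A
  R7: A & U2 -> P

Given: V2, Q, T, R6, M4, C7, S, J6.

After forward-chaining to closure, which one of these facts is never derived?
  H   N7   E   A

Round 1 — R3, R6, derive U2, A.
Round 2 — R7, derive P.
Round 3 — R5, derive N7.
Round 4 — R4, derive H.
Derived: N7 (round 3), A (round 1), H (round 4). E never appears in any round.

E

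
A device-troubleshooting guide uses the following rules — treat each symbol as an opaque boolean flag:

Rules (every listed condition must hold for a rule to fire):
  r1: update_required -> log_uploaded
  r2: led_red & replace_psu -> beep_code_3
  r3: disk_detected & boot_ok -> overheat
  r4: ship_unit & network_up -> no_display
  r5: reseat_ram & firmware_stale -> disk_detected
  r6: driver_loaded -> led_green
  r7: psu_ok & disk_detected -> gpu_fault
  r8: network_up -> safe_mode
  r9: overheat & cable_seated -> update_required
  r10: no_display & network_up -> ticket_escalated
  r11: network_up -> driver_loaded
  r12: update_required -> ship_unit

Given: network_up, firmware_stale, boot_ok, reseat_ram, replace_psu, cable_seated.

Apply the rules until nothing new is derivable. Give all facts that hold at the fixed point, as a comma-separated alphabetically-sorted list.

boot_ok, cable_seated, disk_detected, driver_loaded, firmware_stale, led_green, log_uploaded, network_up, no_display, overheat, replace_psu, reseat_ram, safe_mode, ship_unit, ticket_escalated, update_required

[1] r5 [reseat_ram & firmware_stale -> disk_detected]; r8 [network_up -> safe_mode]; r11 [network_up -> driver_loaded]. ⇒ new: disk_detected, safe_mode, driver_loaded.
[2] r3 [disk_detected & boot_ok -> overheat]; r6 [driver_loaded -> led_green]. ⇒ new: overheat, led_green.
[3] r9 [overheat & cable_seated -> update_required]. ⇒ new: update_required.
[4] r1 [update_required -> log_uploaded]; r12 [update_required -> ship_unit]. ⇒ new: log_uploaded, ship_unit.
[5] r4 [ship_unit & network_up -> no_display]. ⇒ new: no_display.
[6] r10 [no_display & network_up -> ticket_escalated]. ⇒ new: ticket_escalated.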